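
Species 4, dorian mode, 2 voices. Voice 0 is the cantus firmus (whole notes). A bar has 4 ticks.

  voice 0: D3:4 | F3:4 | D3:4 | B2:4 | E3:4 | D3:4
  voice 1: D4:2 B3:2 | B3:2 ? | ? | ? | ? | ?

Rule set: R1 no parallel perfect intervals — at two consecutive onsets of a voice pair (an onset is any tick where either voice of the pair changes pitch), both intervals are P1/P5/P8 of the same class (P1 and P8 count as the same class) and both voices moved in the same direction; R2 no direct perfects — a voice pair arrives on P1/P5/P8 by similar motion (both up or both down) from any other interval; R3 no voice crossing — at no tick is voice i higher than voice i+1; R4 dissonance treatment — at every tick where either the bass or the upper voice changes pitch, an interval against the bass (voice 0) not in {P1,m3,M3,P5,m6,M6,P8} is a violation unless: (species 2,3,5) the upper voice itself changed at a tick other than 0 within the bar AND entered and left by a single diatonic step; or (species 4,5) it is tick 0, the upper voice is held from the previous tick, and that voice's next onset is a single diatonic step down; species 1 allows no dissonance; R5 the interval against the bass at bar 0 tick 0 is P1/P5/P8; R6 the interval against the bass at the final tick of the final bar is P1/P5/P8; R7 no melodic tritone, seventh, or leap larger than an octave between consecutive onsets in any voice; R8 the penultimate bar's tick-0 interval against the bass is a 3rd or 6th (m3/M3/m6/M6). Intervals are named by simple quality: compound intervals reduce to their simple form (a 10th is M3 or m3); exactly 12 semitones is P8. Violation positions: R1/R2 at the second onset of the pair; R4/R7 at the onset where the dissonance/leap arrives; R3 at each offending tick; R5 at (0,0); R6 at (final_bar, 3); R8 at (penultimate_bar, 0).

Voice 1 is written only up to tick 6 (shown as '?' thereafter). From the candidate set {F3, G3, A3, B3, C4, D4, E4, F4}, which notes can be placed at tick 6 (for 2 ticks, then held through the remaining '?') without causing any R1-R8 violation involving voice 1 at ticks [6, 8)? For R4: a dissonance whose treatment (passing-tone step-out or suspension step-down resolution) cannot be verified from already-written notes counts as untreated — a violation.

F3: violates R7
G3: violates R4
A3: legal
B3: legal
C4: legal
D4: legal
E4: violates R4
F4: violates R7

{A3, B3, C4, D4}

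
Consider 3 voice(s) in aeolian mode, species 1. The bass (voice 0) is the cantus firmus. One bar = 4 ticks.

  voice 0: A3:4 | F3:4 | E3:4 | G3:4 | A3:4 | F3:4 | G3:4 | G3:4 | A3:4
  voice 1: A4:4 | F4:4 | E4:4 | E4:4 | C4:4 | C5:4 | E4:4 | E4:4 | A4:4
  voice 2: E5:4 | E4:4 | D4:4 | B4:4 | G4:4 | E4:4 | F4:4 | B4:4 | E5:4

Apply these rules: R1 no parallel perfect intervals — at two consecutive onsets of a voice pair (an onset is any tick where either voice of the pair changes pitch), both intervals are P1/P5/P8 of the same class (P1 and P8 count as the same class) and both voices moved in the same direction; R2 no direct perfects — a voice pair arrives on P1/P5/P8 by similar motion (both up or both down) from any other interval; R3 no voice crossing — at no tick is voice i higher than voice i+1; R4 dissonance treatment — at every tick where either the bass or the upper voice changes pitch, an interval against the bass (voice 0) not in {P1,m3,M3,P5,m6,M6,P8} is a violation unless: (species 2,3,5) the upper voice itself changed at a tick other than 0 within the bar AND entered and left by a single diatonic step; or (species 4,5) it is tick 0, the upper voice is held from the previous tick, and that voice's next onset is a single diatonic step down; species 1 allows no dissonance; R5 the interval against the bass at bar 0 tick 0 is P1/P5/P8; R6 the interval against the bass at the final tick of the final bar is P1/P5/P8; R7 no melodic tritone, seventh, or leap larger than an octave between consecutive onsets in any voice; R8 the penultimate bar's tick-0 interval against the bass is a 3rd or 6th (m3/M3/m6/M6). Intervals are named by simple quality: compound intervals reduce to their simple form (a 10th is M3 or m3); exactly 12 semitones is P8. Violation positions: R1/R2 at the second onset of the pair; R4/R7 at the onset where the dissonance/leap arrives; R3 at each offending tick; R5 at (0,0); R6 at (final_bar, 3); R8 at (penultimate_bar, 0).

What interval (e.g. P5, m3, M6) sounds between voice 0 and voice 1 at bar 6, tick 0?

M6

voice 0=G3 voice 1=E4 -> M6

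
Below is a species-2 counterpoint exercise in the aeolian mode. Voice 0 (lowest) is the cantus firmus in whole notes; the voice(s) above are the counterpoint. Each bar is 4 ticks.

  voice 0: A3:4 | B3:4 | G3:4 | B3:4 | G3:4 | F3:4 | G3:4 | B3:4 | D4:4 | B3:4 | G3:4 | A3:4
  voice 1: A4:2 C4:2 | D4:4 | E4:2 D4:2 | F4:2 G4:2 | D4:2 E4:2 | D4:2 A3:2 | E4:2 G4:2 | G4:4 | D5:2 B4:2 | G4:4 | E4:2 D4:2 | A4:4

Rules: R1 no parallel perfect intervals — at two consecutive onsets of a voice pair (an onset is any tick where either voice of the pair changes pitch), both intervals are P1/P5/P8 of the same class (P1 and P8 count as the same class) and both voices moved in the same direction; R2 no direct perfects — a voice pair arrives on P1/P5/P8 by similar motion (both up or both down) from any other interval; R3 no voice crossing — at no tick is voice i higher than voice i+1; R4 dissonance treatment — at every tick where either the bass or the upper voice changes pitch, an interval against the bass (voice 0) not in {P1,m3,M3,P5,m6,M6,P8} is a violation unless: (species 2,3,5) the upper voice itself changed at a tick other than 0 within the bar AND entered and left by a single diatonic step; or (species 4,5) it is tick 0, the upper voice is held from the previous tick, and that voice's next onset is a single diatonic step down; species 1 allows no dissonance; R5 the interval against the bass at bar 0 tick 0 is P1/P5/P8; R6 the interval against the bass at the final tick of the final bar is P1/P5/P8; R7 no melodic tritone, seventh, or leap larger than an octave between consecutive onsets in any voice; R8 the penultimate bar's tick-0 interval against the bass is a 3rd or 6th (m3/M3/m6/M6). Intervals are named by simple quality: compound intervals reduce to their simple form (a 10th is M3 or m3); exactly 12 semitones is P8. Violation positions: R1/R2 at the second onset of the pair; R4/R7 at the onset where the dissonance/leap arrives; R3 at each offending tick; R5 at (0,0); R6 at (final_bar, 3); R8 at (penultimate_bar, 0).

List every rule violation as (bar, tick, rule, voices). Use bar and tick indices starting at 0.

bar 0: v0=A3 v1=A4 downbeat P8
bar 1: v0=B3 v1=D4 downbeat m3
bar 2: v0=G3 v1=E4 downbeat M6
bar 3: v0=B3 v1=F4 downbeat TT
bar 4: v0=G3 v1=D4 downbeat P5
bar 5: v0=F3 v1=D4 downbeat M6
bar 6: v0=G3 v1=E4 downbeat M6
bar 7: v0=B3 v1=G4 downbeat m6
bar 8: v0=D4 v1=D5 downbeat P8
bar 9: v0=B3 v1=G4 downbeat m6
bar 10: v0=G3 v1=E4 downbeat M6
bar 11: v0=A3 v1=A4 downbeat P8
  -> R4 @ bar 3 tick 0 v(0, 1): B3/F4 TT untreated
  -> R2 @ bar 4 tick 0 v(0, 1): B3/G4 m6 -> G3/D4 P5 similar
  -> R2 @ bar 8 tick 0 v(0, 1): B3/G4 m6 -> D4/D5 P8 similar
  -> R2 @ bar 11 tick 0 v(0, 1): G3/D4 P5 -> A3/A4 P8 similar

(3, 0, R4, (0, 1))
(4, 0, R2, (0, 1))
(8, 0, R2, (0, 1))
(11, 0, R2, (0, 1))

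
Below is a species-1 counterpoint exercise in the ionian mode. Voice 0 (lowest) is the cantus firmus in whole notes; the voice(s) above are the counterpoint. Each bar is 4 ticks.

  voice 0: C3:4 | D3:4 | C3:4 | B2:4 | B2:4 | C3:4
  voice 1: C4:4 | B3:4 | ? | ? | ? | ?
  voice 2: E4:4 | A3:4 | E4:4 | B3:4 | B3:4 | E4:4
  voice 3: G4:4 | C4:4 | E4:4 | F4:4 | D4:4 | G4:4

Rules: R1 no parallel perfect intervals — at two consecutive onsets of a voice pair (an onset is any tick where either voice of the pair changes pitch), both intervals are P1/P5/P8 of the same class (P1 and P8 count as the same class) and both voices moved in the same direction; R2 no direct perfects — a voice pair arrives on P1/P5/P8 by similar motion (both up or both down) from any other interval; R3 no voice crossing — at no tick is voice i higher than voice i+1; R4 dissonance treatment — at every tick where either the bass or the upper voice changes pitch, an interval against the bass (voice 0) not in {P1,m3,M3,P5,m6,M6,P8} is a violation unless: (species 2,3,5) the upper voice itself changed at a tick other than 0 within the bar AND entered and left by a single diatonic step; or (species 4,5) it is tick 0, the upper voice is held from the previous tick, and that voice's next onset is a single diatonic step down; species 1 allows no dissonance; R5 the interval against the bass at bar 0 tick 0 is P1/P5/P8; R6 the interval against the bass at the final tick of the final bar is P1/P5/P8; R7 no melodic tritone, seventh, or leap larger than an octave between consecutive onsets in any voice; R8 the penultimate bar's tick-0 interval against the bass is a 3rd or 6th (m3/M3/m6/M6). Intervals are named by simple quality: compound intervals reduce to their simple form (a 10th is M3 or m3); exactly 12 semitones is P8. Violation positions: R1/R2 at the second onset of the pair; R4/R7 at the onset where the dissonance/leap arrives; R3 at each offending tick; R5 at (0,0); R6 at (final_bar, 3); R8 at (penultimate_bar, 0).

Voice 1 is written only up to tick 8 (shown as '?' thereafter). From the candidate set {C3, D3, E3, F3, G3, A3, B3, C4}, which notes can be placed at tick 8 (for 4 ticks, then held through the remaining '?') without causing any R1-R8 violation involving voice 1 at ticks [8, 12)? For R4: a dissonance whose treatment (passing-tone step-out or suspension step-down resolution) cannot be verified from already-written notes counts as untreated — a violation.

C3: violates R2,R7
D3: violates R4
E3: legal
F3: violates R4,R7
G3: violates R2
A3: legal
B3: violates R4
C4: legal

{A3, C4, E3}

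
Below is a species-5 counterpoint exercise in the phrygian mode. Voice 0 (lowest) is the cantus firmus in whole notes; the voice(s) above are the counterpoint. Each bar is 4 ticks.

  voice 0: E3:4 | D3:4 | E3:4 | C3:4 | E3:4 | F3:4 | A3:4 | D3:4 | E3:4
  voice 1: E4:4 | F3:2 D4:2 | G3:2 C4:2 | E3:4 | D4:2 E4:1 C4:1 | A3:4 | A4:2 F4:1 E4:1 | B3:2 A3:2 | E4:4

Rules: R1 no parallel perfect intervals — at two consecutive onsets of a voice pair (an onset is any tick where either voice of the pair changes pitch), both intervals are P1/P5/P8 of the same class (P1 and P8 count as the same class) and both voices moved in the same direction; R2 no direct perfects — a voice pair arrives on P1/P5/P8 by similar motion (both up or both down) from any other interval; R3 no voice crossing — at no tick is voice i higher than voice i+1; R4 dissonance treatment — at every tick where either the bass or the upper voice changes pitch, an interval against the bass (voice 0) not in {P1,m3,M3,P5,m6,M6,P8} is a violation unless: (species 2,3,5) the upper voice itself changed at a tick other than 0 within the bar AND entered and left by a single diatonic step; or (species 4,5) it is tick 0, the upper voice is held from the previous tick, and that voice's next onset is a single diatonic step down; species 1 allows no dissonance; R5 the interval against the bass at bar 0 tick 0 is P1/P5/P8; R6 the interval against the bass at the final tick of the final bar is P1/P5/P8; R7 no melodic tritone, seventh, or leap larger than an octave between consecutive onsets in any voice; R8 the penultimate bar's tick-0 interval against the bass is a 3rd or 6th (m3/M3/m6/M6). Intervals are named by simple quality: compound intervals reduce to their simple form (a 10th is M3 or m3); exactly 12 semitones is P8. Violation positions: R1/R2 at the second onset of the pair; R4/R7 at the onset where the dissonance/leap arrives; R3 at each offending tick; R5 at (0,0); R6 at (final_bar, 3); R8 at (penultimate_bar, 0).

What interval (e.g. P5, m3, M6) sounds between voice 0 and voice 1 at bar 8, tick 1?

P8

voice 0=E3 voice 1=E4 -> P8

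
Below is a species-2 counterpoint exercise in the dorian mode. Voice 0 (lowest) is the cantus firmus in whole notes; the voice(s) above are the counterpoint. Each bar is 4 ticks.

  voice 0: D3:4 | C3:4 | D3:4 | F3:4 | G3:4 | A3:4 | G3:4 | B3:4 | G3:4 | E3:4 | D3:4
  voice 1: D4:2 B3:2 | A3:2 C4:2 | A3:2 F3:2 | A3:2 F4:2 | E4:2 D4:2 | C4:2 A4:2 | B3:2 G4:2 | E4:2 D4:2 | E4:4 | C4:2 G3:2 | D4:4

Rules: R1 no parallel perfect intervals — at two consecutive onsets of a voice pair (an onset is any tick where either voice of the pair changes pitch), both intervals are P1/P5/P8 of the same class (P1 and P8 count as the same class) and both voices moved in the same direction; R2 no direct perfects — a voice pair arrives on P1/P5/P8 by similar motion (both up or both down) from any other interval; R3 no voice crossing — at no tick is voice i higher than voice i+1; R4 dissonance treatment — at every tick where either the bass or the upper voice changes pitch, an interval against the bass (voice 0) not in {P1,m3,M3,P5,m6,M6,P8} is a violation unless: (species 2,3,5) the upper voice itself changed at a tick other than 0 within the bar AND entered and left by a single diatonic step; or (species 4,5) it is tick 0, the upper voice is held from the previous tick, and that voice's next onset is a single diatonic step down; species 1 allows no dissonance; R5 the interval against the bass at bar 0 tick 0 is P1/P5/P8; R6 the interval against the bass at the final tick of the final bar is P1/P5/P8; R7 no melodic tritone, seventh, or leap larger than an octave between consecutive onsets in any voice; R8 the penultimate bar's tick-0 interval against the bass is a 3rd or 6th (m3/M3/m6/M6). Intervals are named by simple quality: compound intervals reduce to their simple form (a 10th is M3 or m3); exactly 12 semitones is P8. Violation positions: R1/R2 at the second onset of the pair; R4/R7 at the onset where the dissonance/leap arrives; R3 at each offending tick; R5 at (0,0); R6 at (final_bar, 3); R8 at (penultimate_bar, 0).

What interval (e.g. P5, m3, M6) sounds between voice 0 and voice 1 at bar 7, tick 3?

m3

voice 0=B3 voice 1=D4 -> m3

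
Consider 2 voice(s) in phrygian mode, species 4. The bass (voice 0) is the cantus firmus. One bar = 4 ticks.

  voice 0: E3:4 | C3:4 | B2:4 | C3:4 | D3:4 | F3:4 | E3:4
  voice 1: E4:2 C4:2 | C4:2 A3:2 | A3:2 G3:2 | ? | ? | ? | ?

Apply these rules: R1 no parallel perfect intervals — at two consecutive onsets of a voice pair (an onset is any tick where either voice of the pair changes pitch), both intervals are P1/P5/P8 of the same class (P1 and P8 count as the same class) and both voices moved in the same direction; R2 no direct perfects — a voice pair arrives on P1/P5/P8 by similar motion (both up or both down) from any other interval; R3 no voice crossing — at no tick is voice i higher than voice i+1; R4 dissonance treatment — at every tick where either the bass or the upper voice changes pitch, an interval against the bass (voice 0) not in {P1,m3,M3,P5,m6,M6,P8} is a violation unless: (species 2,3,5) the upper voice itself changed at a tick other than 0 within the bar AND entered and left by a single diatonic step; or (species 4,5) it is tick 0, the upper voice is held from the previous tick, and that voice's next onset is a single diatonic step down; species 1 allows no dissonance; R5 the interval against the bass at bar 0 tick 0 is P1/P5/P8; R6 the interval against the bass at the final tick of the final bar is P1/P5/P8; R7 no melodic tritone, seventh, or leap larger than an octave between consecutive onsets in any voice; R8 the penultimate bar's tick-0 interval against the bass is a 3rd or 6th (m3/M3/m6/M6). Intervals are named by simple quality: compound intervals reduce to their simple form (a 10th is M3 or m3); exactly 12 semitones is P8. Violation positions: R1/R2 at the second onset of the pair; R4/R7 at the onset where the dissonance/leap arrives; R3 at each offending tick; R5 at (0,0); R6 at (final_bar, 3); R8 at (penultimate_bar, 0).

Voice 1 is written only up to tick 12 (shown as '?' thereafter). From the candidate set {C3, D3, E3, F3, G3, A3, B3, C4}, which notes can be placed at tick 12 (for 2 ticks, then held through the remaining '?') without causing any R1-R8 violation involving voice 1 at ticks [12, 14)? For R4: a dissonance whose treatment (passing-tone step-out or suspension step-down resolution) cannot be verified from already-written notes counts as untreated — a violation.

C3: legal
D3: violates R4
E3: legal
F3: violates R4
G3: legal
A3: legal
B3: violates R4
C4: violates R2

{A3, C3, E3, G3}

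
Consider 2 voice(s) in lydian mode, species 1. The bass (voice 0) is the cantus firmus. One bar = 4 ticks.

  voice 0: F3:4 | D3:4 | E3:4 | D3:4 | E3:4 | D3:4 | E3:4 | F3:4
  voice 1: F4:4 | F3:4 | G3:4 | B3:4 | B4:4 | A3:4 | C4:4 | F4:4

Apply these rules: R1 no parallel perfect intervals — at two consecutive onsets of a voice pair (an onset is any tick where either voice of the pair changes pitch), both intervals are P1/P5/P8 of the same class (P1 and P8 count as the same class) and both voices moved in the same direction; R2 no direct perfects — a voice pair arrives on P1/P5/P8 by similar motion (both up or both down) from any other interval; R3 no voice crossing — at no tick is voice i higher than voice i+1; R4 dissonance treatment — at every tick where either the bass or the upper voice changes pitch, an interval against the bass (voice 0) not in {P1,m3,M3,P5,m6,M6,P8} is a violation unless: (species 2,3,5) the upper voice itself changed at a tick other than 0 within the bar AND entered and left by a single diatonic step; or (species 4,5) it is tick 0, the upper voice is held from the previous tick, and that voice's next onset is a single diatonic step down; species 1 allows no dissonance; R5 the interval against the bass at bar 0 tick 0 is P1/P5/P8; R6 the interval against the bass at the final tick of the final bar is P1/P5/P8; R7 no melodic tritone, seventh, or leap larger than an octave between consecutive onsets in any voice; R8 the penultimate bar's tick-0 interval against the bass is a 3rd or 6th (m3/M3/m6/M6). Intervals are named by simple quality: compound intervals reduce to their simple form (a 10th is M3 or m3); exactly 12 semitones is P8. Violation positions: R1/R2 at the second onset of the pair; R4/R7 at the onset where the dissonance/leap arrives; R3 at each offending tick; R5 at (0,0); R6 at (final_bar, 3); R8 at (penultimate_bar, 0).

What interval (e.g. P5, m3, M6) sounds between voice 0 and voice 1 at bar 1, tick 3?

m3

voice 0=D3 voice 1=F3 -> m3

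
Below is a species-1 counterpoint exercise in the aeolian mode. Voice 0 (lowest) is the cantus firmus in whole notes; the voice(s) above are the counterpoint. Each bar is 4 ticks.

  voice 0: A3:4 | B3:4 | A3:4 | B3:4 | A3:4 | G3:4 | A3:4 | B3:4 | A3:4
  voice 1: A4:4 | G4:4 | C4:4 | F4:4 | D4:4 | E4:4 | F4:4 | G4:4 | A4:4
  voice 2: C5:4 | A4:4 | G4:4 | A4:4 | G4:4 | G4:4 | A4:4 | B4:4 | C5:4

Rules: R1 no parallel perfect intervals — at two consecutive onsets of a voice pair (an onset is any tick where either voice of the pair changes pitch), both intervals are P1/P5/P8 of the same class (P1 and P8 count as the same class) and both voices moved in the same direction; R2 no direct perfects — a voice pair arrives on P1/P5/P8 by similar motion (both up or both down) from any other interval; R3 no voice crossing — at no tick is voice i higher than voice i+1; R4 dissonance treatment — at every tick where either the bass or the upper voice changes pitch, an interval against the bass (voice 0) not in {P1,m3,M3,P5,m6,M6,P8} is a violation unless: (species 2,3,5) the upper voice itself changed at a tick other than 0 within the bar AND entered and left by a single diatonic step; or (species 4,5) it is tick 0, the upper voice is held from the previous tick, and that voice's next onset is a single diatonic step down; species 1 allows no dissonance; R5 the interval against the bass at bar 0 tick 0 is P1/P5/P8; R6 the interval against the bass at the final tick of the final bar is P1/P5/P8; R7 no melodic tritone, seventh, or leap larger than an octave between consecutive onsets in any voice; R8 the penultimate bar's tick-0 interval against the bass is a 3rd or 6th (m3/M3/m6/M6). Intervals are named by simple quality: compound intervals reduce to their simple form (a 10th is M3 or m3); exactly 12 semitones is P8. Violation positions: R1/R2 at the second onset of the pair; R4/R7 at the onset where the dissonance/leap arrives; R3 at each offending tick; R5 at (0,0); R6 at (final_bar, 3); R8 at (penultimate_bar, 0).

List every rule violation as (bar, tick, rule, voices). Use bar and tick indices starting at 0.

(0, 0, R5, (0, 2))
(1, 0, R4, (0, 2))
(2, 0, R2, (1, 2))
(2, 0, R4, (0, 2))
(3, 0, R4, (0, 1))
(3, 0, R4, (0, 2))
(4, 0, R4, (0, 1))
(4, 0, R4, (0, 2))
(6, 0, R1, (0, 2))
(7, 0, R1, (0, 2))
(7, 0, R8, (0, 2))
(8, 3, R6, (0, 2))

bar 0: v0=A3 v1=A4 v2=C5 downbeat m3
bar 1: v0=B3 v1=G4 v2=A4 downbeat m7
bar 2: v0=A3 v1=C4 v2=G4 downbeat m7
bar 3: v0=B3 v1=F4 v2=A4 downbeat m7
bar 4: v0=A3 v1=D4 v2=G4 downbeat m7
bar 5: v0=G3 v1=E4 v2=G4 downbeat P8
bar 6: v0=A3 v1=F4 v2=A4 downbeat P8
bar 7: v0=B3 v1=G4 v2=B4 downbeat P8
bar 8: v0=A3 v1=A4 v2=C5 downbeat m3
  -> R5 @ bar 0 tick 0 v(0, 2): opens on m3
  -> R4 @ bar 1 tick 0 v(0, 2): B3/A4 m7 untreated
  -> R2 @ bar 2 tick 0 v(1, 2): G4/A4 M2 -> C4/G4 P5 similar
  -> R4 @ bar 2 tick 0 v(0, 2): A3/G4 m7 untreated
  -> R4 @ bar 3 tick 0 v(0, 1): B3/F4 TT untreated
  -> R4 @ bar 3 tick 0 v(0, 2): B3/A4 m7 untreated
  -> R4 @ bar 4 tick 0 v(0, 1): A3/D4 P4 untreated
  -> R4 @ bar 4 tick 0 v(0, 2): A3/G4 m7 untreated
  -> R1 @ bar 6 tick 0 v(0, 2): G3/G4 P8 -> A3/A4 P8 similar
  -> R1 @ bar 7 tick 0 v(0, 2): A3/A4 P8 -> B3/B4 P8 similar
  -> R8 @ bar 7 tick 0 v(0, 2): penult P8 not 3rd/6th
  -> R6 @ bar 8 tick 3 v(0, 2): closes on m3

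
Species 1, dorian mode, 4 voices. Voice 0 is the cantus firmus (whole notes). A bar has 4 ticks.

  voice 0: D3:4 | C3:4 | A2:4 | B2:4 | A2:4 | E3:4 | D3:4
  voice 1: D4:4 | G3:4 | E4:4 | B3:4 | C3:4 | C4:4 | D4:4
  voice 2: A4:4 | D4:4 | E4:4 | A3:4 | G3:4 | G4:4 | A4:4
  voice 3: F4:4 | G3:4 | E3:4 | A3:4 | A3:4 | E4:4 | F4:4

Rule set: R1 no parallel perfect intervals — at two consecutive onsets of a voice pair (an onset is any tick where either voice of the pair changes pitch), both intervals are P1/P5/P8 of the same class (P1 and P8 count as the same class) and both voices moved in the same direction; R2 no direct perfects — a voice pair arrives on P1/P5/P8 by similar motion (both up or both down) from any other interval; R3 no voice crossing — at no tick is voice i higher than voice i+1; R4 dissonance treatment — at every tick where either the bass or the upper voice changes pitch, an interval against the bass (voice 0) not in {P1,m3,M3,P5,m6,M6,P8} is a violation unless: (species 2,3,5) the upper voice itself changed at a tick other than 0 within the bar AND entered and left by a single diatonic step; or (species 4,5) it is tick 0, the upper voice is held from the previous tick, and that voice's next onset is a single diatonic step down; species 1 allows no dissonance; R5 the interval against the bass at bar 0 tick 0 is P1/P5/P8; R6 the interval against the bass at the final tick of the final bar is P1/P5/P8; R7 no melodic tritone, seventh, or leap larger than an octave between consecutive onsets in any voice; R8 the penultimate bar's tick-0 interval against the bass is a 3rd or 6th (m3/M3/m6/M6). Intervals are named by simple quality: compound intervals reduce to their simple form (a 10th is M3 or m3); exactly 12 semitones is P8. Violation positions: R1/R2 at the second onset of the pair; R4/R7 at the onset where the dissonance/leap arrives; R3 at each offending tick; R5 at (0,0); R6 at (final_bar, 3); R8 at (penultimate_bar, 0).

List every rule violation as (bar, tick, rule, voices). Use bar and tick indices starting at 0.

(0, 0, R3, (2, 3))
(0, 0, R5, (0, 3))
(0, 1, R3, (2, 3))
(0, 2, R3, (2, 3))
(0, 3, R3, (2, 3))
(1, 0, R1, (1, 2))
(1, 0, R2, (0, 1))
(1, 0, R2, (0, 3))
(1, 0, R2, (1, 3))
(1, 0, R2, (2, 3))
(1, 0, R3, (2, 3))
(1, 0, R4, (0, 2))
(1, 0, R7, (3,))
(1, 1, R3, (2, 3))
(1, 2, R3, (2, 3))
(1, 3, R3, (2, 3))
(2, 0, R1, (0, 3))
(2, 0, R2, (1, 2))
(2, 0, R3, (2, 3))
(2, 1, R3, (2, 3))
(2, 2, R3, (2, 3))
(2, 3, R3, (2, 3))
(3, 0, R3, (1, 2))
(3, 0, R4, (0, 2))
(3, 0, R4, (0, 3))
(3, 1, R3, (1, 2))
(3, 2, R3, (1, 2))
(3, 3, R3, (1, 2))
(4, 0, R2, (1, 2))
(4, 0, R4, (0, 2))
(4, 0, R7, (1,))
(5, 0, R1, (0, 3))
(5, 0, R1, (1, 2))
(5, 0, R3, (2, 3))
(5, 0, R8, (0, 3))
(5, 1, R3, (2, 3))
(5, 2, R3, (2, 3))
(5, 3, R3, (2, 3))
(6, 0, R1, (1, 2))
(6, 0, R3, (2, 3))
(6, 1, R3, (2, 3))
(6, 2, R3, (2, 3))
(6, 3, R3, (2, 3))
(6, 3, R6, (0, 3))

bar 0: v0=D3 v1=D4 v2=A4 v3=F4 downbeat m3
bar 1: v0=C3 v1=G3 v2=D4 v3=G3 downbeat P5
bar 2: v0=A2 v1=E4 v2=E4 v3=E3 downbeat P5
bar 3: v0=B2 v1=B3 v2=A3 v3=A3 downbeat m7
bar 4: v0=A2 v1=C3 v2=G3 v3=A3 downbeat P8
bar 5: v0=E3 v1=C4 v2=G4 v3=E4 downbeat P8
bar 6: v0=D3 v1=D4 v2=A4 v3=F4 downbeat m3
  -> R3 @ bar 0 tick 0 v(2, 3): A4 above F4
  -> R5 @ bar 0 tick 0 v(0, 3): opens on m3
  -> R3 @ bar 0 tick 1 v(2, 3): A4 above F4
  -> R3 @ bar 0 tick 2 v(2, 3): A4 above F4
  -> R3 @ bar 0 tick 3 v(2, 3): A4 above F4
  -> R1 @ bar 1 tick 0 v(1, 2): D4/A4 P5 -> G3/D4 P5 similar
  -> R2 @ bar 1 tick 0 v(0, 1): D3/D4 P8 -> C3/G3 P5 similar
  -> R2 @ bar 1 tick 0 v(0, 3): D3/F4 m3 -> C3/G3 P5 similar
  -> R2 @ bar 1 tick 0 v(1, 3): D4/F4 m3 -> G3/G3 P1 similar
  -> R2 @ bar 1 tick 0 v(2, 3): A4/F4 M3 -> D4/G3 P5 similar
  -> R3 @ bar 1 tick 0 v(2, 3): D4 above G3
  -> R4 @ bar 1 tick 0 v(0, 2): C3/D4 M2 untreated
  -> R7 @ bar 1 tick 0 v(3,): F4->G3 leap 10st
  -> R3 @ bar 1 tick 1 v(2, 3): D4 above G3
  -> R3 @ bar 1 tick 2 v(2, 3): D4 above G3
  -> R3 @ bar 1 tick 3 v(2, 3): D4 above G3
  -> R1 @ bar 2 tick 0 v(0, 3): C3/G3 P5 -> A2/E3 P5 similar
  -> R2 @ bar 2 tick 0 v(1, 2): G3/D4 P5 -> E4/E4 P1 similar
  -> R3 @ bar 2 tick 0 v(2, 3): E4 above E3
  -> R3 @ bar 2 tick 1 v(2, 3): E4 above E3
  -> R3 @ bar 2 tick 2 v(2, 3): E4 above E3
  -> R3 @ bar 2 tick 3 v(2, 3): E4 above E3
  -> R3 @ bar 3 tick 0 v(1, 2): B3 above A3
  -> R4 @ bar 3 tick 0 v(0, 2): B2/A3 m7 untreated
  -> R4 @ bar 3 tick 0 v(0, 3): B2/A3 m7 untreated
  -> R3 @ bar 3 tick 1 v(1, 2): B3 above A3
  -> R3 @ bar 3 tick 2 v(1, 2): B3 above A3
  -> R3 @ bar 3 tick 3 v(1, 2): B3 above A3
  -> R2 @ bar 4 tick 0 v(1, 2): B3/A3 M2 -> C3/G3 P5 similar
  -> R4 @ bar 4 tick 0 v(0, 2): A2/G3 m7 untreated
  -> R7 @ bar 4 tick 0 v(1,): B3->C3 leap 11st
  -> R1 @ bar 5 tick 0 v(0, 3): A2/A3 P8 -> E3/E4 P8 similar
  -> R1 @ bar 5 tick 0 v(1, 2): C3/G3 P5 -> C4/G4 P5 similar
  -> R3 @ bar 5 tick 0 v(2, 3): G4 above E4
  -> R8 @ bar 5 tick 0 v(0, 3): penult P8 not 3rd/6th
  -> R3 @ bar 5 tick 1 v(2, 3): G4 above E4
  -> R3 @ bar 5 tick 2 v(2, 3): G4 above E4
  -> R3 @ bar 5 tick 3 v(2, 3): G4 above E4
  -> R1 @ bar 6 tick 0 v(1, 2): C4/G4 P5 -> D4/A4 P5 similar
  -> R3 @ bar 6 tick 0 v(2, 3): A4 above F4
  -> R3 @ bar 6 tick 1 v(2, 3): A4 above F4
  -> R3 @ bar 6 tick 2 v(2, 3): A4 above F4
  -> R3 @ bar 6 tick 3 v(2, 3): A4 above F4
  -> R6 @ bar 6 tick 3 v(0, 3): closes on m3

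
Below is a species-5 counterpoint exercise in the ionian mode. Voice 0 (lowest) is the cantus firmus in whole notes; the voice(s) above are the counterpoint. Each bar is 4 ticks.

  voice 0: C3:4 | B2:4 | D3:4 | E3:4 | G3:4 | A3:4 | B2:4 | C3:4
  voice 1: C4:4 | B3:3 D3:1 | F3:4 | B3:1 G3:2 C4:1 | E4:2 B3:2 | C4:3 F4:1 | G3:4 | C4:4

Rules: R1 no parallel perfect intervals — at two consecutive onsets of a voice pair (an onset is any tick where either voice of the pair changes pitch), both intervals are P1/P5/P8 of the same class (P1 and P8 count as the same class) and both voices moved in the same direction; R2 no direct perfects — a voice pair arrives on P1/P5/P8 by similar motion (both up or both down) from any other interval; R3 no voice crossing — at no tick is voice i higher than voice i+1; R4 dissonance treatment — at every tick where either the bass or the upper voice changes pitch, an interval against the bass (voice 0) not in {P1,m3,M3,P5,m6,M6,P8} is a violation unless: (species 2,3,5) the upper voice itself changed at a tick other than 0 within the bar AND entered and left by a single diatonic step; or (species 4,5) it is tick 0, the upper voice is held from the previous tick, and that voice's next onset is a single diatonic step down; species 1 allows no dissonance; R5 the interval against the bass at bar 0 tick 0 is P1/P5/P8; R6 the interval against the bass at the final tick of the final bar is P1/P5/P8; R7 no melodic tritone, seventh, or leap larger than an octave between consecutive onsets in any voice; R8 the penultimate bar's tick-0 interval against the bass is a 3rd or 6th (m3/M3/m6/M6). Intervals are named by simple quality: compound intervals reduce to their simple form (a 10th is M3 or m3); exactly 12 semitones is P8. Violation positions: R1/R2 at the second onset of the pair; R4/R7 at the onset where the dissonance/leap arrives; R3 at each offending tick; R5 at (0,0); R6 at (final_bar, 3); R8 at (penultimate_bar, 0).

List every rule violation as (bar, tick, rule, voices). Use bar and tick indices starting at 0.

(1, 0, R1, (0, 1))
(3, 0, R2, (0, 1))
(3, 0, R7, (1,))
(6, 0, R7, (0,))
(6, 0, R7, (1,))
(7, 0, R2, (0, 1))

bar 0: v0=C3 v1=C4 downbeat P8
bar 1: v0=B2 v1=B3 downbeat P8
bar 2: v0=D3 v1=F3 downbeat m3
bar 3: v0=E3 v1=B3 downbeat P5
bar 4: v0=G3 v1=E4 downbeat M6
bar 5: v0=A3 v1=C4 downbeat m3
bar 6: v0=B2 v1=G3 downbeat m6
bar 7: v0=C3 v1=C4 downbeat P8
  -> R1 @ bar 1 tick 0 v(0, 1): C3/C4 P8 -> B2/B3 P8 similar
  -> R2 @ bar 3 tick 0 v(0, 1): D3/F3 m3 -> E3/B3 P5 similar
  -> R7 @ bar 3 tick 0 v(1,): F3->B3 leap 6st
  -> R7 @ bar 6 tick 0 v(0,): A3->B2 leap 10st
  -> R7 @ bar 6 tick 0 v(1,): F4->G3 leap 10st
  -> R2 @ bar 7 tick 0 v(0, 1): B2/G3 m6 -> C3/C4 P8 similar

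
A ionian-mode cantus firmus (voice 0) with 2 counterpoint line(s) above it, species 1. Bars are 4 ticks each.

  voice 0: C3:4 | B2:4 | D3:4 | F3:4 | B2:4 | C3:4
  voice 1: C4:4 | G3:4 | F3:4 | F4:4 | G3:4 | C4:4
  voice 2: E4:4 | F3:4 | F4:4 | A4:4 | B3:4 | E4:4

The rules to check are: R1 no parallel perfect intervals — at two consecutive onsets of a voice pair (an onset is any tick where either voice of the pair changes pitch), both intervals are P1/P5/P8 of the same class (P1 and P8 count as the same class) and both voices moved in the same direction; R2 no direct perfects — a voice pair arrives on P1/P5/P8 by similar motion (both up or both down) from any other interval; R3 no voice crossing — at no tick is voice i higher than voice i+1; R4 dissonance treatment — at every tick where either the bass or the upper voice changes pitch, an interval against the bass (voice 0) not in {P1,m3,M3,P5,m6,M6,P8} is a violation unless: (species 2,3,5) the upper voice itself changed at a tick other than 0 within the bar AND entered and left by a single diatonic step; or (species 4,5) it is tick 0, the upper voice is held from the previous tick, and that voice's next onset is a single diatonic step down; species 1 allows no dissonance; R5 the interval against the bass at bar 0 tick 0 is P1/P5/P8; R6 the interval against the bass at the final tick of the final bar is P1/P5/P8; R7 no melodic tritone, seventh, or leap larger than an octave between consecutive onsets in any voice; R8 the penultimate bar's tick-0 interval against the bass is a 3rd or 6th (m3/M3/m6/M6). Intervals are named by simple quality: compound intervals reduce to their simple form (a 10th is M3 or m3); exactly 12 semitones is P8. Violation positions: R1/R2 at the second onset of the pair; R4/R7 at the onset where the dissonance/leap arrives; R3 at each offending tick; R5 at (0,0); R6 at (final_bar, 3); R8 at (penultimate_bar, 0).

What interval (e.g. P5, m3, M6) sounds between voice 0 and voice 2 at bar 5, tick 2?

voice 0=C3 voice 2=E4 -> M3

M3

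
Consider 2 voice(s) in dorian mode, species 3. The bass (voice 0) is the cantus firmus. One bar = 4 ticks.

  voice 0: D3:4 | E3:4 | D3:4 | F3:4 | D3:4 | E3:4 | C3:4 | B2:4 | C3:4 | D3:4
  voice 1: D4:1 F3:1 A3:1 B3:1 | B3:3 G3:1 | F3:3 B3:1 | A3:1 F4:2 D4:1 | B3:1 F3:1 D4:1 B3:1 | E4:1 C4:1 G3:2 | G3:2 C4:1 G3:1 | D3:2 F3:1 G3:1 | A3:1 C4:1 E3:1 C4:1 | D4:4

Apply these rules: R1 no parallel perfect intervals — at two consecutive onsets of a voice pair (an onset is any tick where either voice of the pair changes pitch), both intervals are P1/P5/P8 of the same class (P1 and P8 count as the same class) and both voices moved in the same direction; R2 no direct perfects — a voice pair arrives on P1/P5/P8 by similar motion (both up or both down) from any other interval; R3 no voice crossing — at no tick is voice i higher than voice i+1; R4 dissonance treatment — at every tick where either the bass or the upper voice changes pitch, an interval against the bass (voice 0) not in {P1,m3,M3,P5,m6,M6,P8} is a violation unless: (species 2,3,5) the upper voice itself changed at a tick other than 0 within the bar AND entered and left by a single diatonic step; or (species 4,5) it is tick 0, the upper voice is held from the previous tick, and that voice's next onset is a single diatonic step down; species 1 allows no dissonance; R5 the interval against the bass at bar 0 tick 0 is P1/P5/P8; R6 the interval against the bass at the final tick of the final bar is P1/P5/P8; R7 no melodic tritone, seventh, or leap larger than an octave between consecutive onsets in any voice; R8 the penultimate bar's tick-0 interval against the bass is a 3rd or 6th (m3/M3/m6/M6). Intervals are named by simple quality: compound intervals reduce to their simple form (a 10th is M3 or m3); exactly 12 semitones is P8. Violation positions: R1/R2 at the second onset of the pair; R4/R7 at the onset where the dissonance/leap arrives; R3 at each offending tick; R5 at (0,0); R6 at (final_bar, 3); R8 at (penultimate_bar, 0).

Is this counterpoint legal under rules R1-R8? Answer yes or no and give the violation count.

bar 0: v0=D3 v1=D4 (P8)
bar 1: v0=E3 v1=B3 (P5)
bar 2: v0=D3 v1=F3 (m3)
bar 3: v0=F3 v1=A3 (M3)
bar 4: v0=D3 v1=B3 (M6)
bar 5: v0=E3 v1=E4 (P8)
bar 6: v0=C3 v1=G3 (P5)
bar 7: v0=B2 v1=D3 (m3)
bar 8: v0=C3 v1=A3 (M6)
bar 9: v0=D3 v1=D4 (P8)
  R7 @ bar2.3: F3->B3 leap 6st
  R7 @ bar4.1: B3->F3 leap 6st
  R2 @ bar5.0: D3/B3 M6 -> E3/E4 P8 similar
  R4 @ bar7.2: B2/F3 TT untreated
  R1 @ bar9.0: C3/C4 P8 -> D3/D4 P8 similar

No (5 violations)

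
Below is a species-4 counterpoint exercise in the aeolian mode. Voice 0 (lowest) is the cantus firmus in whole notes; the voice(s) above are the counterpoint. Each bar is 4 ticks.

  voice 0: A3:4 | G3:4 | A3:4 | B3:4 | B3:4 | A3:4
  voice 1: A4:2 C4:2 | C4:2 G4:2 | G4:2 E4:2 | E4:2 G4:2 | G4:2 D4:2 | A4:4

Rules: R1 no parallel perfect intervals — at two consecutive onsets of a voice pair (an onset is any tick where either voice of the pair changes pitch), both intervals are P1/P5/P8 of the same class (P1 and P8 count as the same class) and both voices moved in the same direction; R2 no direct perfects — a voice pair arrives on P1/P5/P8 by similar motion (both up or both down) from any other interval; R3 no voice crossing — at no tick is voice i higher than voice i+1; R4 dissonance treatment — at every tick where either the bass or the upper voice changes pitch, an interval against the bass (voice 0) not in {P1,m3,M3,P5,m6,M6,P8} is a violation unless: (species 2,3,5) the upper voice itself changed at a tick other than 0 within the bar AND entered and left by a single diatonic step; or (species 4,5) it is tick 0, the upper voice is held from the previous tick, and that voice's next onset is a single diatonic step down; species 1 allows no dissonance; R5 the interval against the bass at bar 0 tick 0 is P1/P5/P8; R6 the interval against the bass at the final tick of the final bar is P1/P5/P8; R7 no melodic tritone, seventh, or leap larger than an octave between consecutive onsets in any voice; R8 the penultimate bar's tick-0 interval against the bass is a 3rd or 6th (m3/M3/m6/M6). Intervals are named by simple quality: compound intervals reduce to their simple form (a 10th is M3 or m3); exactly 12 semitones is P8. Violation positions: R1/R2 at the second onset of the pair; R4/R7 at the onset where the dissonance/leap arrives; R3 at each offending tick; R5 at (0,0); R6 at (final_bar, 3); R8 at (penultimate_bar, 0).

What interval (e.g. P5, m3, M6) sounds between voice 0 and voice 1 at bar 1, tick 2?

voice 0=G3 voice 1=G4 -> P8

P8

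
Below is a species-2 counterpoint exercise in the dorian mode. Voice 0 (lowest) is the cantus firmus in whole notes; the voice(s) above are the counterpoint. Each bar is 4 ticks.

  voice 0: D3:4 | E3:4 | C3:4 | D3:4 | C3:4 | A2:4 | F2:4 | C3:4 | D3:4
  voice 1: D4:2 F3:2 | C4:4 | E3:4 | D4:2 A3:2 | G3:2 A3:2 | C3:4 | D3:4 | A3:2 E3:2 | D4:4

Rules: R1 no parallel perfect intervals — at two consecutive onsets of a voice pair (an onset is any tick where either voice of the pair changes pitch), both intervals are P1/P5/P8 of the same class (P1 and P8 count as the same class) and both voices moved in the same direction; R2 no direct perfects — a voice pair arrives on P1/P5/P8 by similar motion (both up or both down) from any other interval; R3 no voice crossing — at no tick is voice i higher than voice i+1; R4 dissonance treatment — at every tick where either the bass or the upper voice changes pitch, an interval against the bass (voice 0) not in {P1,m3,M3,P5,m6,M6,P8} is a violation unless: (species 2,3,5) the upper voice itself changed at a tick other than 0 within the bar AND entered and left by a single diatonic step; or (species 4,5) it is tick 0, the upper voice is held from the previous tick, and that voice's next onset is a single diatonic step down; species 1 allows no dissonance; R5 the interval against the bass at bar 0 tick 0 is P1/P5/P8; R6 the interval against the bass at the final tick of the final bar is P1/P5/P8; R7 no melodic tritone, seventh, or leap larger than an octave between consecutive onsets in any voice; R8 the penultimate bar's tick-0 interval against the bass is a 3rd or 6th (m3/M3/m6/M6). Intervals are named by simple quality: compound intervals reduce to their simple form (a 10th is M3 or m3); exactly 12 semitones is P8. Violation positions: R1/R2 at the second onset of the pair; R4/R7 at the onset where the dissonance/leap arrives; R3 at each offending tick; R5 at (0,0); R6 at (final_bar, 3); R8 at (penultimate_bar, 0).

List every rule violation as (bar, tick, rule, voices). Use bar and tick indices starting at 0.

bar 0: v0=D3 v1=D4 downbeat P8
bar 1: v0=E3 v1=C4 downbeat m6
bar 2: v0=C3 v1=E3 downbeat M3
bar 3: v0=D3 v1=D4 downbeat P8
bar 4: v0=C3 v1=G3 downbeat P5
bar 5: v0=A2 v1=C3 downbeat m3
bar 6: v0=F2 v1=D3 downbeat M6
bar 7: v0=C3 v1=A3 downbeat M6
bar 8: v0=D3 v1=D4 downbeat P8
  -> R2 @ bar 3 tick 0 v(0, 1): C3/E3 M3 -> D3/D4 P8 similar
  -> R7 @ bar 3 tick 0 v(1,): E3->D4 leap 10st
  -> R1 @ bar 4 tick 0 v(0, 1): D3/A3 P5 -> C3/G3 P5 similar
  -> R2 @ bar 8 tick 0 v(0, 1): C3/E3 M3 -> D3/D4 P8 similar
  -> R7 @ bar 8 tick 0 v(1,): E3->D4 leap 10st

(3, 0, R2, (0, 1))
(3, 0, R7, (1,))
(4, 0, R1, (0, 1))
(8, 0, R2, (0, 1))
(8, 0, R7, (1,))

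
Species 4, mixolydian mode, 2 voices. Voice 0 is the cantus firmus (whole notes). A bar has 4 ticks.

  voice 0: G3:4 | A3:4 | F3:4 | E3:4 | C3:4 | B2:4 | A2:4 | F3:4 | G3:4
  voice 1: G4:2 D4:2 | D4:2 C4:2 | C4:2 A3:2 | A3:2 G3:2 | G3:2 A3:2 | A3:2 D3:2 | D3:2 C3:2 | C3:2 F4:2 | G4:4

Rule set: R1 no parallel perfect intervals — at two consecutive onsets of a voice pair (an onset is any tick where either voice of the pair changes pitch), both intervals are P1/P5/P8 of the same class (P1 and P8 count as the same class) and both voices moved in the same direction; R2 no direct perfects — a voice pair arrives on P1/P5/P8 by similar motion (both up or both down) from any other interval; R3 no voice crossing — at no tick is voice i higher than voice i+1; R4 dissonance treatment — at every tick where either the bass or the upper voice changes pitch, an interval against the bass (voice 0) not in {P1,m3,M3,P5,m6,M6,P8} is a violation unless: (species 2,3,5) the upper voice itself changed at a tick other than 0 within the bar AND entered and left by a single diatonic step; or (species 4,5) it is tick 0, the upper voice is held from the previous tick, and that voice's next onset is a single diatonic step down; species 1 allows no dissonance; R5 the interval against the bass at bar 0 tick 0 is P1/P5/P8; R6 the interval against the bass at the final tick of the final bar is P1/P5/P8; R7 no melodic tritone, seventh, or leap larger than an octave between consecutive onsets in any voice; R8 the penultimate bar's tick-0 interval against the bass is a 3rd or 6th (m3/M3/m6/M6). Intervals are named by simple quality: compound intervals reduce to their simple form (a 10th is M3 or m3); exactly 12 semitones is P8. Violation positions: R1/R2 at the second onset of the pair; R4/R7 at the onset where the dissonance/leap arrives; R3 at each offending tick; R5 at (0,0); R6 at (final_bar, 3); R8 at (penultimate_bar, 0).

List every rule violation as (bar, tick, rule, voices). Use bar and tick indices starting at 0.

(5, 0, R4, (0, 1))
(7, 0, R3, (0, 1))
(7, 0, R4, (0, 1))
(7, 0, R8, (0, 1))
(7, 1, R3, (0, 1))
(7, 2, R7, (1,))
(8, 0, R1, (0, 1))

bar 0: v0=G3 v1=G4 downbeat P8
bar 1: v0=A3 v1=D4 downbeat P4
bar 2: v0=F3 v1=C4 downbeat P5
bar 3: v0=E3 v1=A3 downbeat P4
bar 4: v0=C3 v1=G3 downbeat P5
bar 5: v0=B2 v1=A3 downbeat m7
bar 6: v0=A2 v1=D3 downbeat P4
bar 7: v0=F3 v1=C3 downbeat P4
bar 8: v0=G3 v1=G4 downbeat P8
  -> R4 @ bar 5 tick 0 v(0, 1): B2/A3 m7 untreated
  -> R3 @ bar 7 tick 0 v(0, 1): F3 above C3
  -> R4 @ bar 7 tick 0 v(0, 1): F3/C3 P4 untreated
  -> R8 @ bar 7 tick 0 v(0, 1): penult P4 not 3rd/6th
  -> R3 @ bar 7 tick 1 v(0, 1): F3 above C3
  -> R7 @ bar 7 tick 2 v(1,): C3->F4 leap 17st
  -> R1 @ bar 8 tick 0 v(0, 1): F3/F4 P8 -> G3/G4 P8 similar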